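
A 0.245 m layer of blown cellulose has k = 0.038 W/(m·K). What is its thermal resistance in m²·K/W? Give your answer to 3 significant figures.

R = L/k = 0.245/0.038 = 6.447 m²·K/W

6.45 m²·K/W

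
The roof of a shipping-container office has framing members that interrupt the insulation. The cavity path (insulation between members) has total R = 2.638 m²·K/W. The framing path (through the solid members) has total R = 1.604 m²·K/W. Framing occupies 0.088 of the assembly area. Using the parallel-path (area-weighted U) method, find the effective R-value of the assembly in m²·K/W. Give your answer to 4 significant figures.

2.496 m²·K/W

U_eff = 0.912/2.638 + 0.088/1.604 = 0.34572 + 0.054863 = 0.40058
R_eff = 1/U_eff = 2.4964 m²·K/W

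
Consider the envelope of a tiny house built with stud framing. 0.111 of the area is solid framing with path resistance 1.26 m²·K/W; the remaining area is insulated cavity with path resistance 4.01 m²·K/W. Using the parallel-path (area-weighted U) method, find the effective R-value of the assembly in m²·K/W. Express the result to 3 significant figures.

3.23 m²·K/W

U_eff = 0.889/4.01 + 0.111/1.26 = 0.2217 + 0.0881 = 0.3098
R_eff = 1/U_eff = 3.228 m²·K/W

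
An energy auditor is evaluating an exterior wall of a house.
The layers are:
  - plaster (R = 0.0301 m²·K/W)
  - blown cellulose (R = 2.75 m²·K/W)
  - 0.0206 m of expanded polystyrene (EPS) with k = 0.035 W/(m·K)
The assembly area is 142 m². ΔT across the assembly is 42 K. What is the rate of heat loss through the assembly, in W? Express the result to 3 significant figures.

1770 W

0.0206/0.035 = 0.5886
R_total = 0.0301 + 2.75 + 0.5886 = 3.369 m²·K/W
Q = A·ΔT/R = 142 × 42 / 3.369 = 1770 W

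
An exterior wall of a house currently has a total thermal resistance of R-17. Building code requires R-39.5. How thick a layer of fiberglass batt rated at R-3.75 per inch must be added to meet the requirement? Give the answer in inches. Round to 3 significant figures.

6.00 in

ΔR = 39.5 − 17 = 22.5 ft²·°F·h/BTU
L = ΔR / (R/in) = 22.5/3.75 = 6 in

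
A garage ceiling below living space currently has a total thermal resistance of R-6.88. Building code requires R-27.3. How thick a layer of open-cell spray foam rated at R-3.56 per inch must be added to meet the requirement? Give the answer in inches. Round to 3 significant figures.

ΔR = 27.3 − 6.88 = 20.42 ft²·°F·h/BTU
L = ΔR / (R/in) = 20.42/3.56 = 5.736 in

5.74 in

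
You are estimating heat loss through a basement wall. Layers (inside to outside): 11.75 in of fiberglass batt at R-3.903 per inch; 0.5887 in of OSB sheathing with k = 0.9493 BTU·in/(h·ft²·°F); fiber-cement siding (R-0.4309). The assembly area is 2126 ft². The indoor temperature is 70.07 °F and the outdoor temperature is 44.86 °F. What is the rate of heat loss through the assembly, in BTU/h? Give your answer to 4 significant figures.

1143 BTU/h

11.75 × 3.903 = 45.86
0.5887/0.9493 = 0.62014
R_total = 45.86 + 0.62014 + 0.4309 = 46.911 ft²·°F·h/BTU
Q = A·ΔT/R = 2126 × (70.07 − 44.86) / 46.911 = 1142.5 BTU/h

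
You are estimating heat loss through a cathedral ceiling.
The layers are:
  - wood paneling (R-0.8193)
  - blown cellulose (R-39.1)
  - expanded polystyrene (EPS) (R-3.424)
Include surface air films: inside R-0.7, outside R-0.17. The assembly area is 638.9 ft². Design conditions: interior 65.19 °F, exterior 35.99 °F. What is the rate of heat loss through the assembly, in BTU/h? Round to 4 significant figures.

R_total = 0.7 + 0.8193 + 39.1 + 3.424 + 0.17 = 44.213 ft²·°F·h/BTU
Q = A·ΔT/R = 638.9 × (65.19 − 35.99) / 44.213 = 421.95 BTU/h

422.0 BTU/h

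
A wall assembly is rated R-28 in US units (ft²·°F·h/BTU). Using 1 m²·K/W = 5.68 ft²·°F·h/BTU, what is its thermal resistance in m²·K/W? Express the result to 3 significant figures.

4.93 m²·K/W

R_SI = 28/5.68 = 4.93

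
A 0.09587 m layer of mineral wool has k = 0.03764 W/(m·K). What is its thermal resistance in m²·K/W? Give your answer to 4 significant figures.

2.547 m²·K/W

R = L/k = 0.09587/0.03764 = 2.547 m²·K/W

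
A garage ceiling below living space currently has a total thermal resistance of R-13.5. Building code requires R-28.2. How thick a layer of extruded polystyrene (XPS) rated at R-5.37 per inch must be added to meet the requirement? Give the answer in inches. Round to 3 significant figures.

ΔR = 28.2 − 13.5 = 14.7 ft²·°F·h/BTU
L = ΔR / (R/in) = 14.7/5.37 = 2.737 in

2.74 in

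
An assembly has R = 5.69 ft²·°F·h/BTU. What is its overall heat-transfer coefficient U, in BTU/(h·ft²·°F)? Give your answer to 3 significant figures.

0.176 BTU/(h·ft²·°F)

U = 1/R = 1/5.69 = 0.1757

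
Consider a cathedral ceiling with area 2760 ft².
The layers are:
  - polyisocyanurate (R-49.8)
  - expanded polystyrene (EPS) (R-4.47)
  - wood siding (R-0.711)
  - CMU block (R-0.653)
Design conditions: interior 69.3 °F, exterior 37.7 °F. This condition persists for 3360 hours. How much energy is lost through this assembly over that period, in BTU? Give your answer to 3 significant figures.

5270000 BTU

R_total = 49.8 + 4.47 + 0.711 + 0.653 = 55.63 ft²·°F·h/BTU
Q = 2760 × (69.3 − 37.7) / 55.63 = 1568 BTU/h
E = 1568 × 3360 = 5267000 BTU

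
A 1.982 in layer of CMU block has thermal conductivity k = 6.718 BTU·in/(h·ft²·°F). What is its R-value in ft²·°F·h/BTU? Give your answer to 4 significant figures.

0.2950 ft²·°F·h/BTU

R = L/k = 1.982/6.718 = 0.29503 ft²·°F·h/BTU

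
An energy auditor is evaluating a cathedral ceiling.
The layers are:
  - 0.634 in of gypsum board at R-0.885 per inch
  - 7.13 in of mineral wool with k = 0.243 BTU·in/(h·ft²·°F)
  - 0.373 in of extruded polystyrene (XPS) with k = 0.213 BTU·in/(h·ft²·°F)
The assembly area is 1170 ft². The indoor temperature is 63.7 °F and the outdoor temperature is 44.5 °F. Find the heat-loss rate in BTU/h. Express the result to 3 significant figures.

0.634 × 0.885 = 0.5611
7.13/0.243 = 29.34
0.373/0.213 = 1.751
R_total = 0.5611 + 29.34 + 1.751 = 31.65 ft²·°F·h/BTU
Q = A·ΔT/R = 1170 × (63.7 − 44.5) / 31.65 = 709.7 BTU/h

710 BTU/h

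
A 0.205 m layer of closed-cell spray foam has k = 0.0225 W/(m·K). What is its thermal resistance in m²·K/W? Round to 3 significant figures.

9.11 m²·K/W

R = L/k = 0.205/0.0225 = 9.111 m²·K/W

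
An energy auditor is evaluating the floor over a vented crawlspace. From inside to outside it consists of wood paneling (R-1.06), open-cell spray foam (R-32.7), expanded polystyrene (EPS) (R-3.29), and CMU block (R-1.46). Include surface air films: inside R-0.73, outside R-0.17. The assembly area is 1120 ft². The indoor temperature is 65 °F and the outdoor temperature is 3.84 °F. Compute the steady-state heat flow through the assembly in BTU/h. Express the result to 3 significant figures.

R_total = 0.73 + 1.06 + 32.7 + 3.29 + 1.46 + 0.17 = 39.41 ft²·°F·h/BTU
Q = A·ΔT/R = 1120 × (65 − 3.84) / 39.41 = 1738 BTU/h

1740 BTU/h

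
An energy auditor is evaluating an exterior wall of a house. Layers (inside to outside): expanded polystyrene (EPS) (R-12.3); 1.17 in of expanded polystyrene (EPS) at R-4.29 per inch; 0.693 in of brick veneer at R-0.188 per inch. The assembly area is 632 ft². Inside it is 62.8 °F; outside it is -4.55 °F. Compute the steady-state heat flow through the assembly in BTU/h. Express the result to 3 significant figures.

2440 BTU/h

1.17 × 4.29 = 5.019
0.693 × 0.188 = 0.1303
R_total = 12.3 + 5.019 + 0.1303 = 17.45 ft²·°F·h/BTU
Q = A·ΔT/R = 632 × (62.8 − (-4.55)) / 17.45 = 2439 BTU/h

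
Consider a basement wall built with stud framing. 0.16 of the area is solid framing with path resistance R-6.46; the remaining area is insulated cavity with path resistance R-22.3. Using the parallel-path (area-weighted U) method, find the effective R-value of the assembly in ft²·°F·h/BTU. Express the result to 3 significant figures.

16.0 ft²·°F·h/BTU

U_eff = 0.84/22.3 + 0.16/6.46 = 0.03767 + 0.02477 = 0.06244
R_eff = 1/U_eff = 16.02 ft²·°F·h/BTU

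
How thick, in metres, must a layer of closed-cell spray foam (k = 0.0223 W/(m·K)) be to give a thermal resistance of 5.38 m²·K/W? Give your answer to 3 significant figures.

L = R·k = 5.38 × 0.0223 = 0.12 m

0.120 m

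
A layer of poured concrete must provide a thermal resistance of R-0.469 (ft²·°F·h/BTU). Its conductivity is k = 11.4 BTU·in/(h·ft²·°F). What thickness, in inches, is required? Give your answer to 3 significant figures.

L = R × k = 0.469 × 11.4 = 5.347 in

5.35 in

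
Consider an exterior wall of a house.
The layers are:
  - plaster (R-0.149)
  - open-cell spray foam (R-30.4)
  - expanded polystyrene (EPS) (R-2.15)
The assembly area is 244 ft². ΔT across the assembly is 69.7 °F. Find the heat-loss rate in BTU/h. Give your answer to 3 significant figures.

520 BTU/h

R_total = 0.149 + 30.4 + 2.15 = 32.7 ft²·°F·h/BTU
Q = A·ΔT/R = 244 × 69.7 / 32.7 = 520.1 BTU/h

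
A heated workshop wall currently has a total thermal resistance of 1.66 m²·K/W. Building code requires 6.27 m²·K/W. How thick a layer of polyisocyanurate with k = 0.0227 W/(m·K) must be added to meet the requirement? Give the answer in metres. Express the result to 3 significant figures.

0.105 m

ΔR = 6.27 − 1.66 = 4.61 m²·K/W
L = ΔR × k = 4.61 × 0.0227 = 0.1046 m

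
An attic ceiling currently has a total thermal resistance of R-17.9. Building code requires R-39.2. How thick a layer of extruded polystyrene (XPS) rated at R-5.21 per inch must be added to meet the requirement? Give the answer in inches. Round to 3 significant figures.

ΔR = 39.2 − 17.9 = 21.3 ft²·°F·h/BTU
L = ΔR / (R/in) = 21.3/5.21 = 4.088 in

4.09 in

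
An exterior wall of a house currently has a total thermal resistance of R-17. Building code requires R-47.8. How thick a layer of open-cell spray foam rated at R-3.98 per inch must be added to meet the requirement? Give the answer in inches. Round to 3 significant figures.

ΔR = 47.8 − 17 = 30.8 ft²·°F·h/BTU
L = ΔR / (R/in) = 30.8/3.98 = 7.739 in

7.74 in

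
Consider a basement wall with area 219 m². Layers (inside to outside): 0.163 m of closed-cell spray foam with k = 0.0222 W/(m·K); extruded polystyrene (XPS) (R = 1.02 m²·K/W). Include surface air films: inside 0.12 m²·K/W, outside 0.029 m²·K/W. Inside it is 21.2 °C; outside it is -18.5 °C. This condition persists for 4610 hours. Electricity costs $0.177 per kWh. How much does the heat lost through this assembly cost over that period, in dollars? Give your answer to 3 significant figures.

0.163/0.0222 = 7.342
R_total = 0.12 + 7.342 + 1.02 + 0.029 = 8.511 m²·K/W
Q = 219 × (21.2 − (-18.5)) / 8.511 = 1021 W
E = 1021 W × 4610 h / 1000 = 4709 kWh
Cost = 4709 × 0.177 = $833.5

834 dollars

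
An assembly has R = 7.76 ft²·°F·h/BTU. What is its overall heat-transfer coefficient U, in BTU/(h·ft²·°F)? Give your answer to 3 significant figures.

0.129 BTU/(h·ft²·°F)

U = 1/R = 1/7.76 = 0.1289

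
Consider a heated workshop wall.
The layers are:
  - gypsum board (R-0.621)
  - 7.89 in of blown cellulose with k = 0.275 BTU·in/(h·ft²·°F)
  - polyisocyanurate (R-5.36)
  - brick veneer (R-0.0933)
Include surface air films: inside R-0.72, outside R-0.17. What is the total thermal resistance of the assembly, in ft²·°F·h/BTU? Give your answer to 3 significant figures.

7.89/0.275 = 28.69
R_total = 0.72 + 0.621 + 28.69 + 5.36 + 0.0933 + 0.17 = 35.66 ft²·°F·h/BTU

35.7 ft²·°F·h/BTU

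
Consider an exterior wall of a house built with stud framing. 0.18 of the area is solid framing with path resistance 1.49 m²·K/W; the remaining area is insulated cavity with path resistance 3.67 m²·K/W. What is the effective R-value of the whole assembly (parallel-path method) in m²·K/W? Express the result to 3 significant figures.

U_eff = 0.82/3.67 + 0.18/1.49 = 0.2234 + 0.1208 = 0.3442
R_eff = 1/U_eff = 2.905 m²·K/W

2.90 m²·K/W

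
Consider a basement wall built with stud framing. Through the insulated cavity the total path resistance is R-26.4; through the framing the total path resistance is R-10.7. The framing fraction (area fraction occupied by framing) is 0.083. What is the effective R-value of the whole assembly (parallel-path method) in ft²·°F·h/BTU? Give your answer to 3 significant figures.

23.5 ft²·°F·h/BTU

U_eff = 0.917/26.4 + 0.083/10.7 = 0.03473 + 0.007757 = 0.04249
R_eff = 1/U_eff = 23.53 ft²·°F·h/BTU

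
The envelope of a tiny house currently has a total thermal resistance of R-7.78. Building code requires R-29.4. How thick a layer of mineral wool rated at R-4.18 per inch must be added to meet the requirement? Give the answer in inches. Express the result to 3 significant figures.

5.17 in

ΔR = 29.4 − 7.78 = 21.62 ft²·°F·h/BTU
L = ΔR / (R/in) = 21.62/4.18 = 5.172 in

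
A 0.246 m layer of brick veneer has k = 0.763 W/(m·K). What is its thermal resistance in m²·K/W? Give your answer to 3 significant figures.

0.322 m²·K/W

R = L/k = 0.246/0.763 = 0.3224 m²·K/W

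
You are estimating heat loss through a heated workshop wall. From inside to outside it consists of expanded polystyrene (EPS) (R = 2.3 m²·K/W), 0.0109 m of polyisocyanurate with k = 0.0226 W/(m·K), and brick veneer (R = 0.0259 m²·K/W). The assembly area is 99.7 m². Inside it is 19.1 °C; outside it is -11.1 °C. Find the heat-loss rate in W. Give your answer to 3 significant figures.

0.0109/0.0226 = 0.4823
R_total = 2.3 + 0.4823 + 0.0259 = 2.808 m²·K/W
Q = A·ΔT/R = 99.7 × (19.1 − (-11.1)) / 2.808 = 1072 W

1070 W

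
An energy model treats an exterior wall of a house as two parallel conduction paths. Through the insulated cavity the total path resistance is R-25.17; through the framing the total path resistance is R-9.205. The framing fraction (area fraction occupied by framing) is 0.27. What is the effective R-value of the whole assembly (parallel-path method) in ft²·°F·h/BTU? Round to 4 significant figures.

U_eff = 0.73/25.17 + 0.27/9.205 = 0.029003 + 0.029332 = 0.058335
R_eff = 1/U_eff = 17.142 ft²·°F·h/BTU

17.14 ft²·°F·h/BTU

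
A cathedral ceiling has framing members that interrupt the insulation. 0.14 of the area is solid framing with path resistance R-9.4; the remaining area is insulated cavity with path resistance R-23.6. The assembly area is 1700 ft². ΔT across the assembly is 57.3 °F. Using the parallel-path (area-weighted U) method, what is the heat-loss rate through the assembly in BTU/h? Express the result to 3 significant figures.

5000 BTU/h

U_eff = 0.86/23.6 + 0.14/9.4 = 0.03644 + 0.01489 = 0.05133
R_eff = 1/U_eff = 19.48 ft²·°F·h/BTU
Q = 1700 × 57.3 / 19.48 = 5000 BTU/h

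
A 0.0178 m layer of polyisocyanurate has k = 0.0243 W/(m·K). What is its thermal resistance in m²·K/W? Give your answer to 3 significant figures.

R = L/k = 0.0178/0.0243 = 0.7325 m²·K/W

0.733 m²·K/W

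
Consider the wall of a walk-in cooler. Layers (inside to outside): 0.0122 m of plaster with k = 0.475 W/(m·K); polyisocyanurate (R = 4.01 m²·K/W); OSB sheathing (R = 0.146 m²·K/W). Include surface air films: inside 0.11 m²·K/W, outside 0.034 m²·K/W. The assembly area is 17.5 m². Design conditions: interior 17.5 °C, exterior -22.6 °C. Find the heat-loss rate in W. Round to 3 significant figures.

162 W

0.0122/0.475 = 0.02568
R_total = 0.11 + 0.02568 + 4.01 + 0.146 + 0.034 = 4.326 m²·K/W
Q = A·ΔT/R = 17.5 × (17.5 − (-22.6)) / 4.326 = 162.2 W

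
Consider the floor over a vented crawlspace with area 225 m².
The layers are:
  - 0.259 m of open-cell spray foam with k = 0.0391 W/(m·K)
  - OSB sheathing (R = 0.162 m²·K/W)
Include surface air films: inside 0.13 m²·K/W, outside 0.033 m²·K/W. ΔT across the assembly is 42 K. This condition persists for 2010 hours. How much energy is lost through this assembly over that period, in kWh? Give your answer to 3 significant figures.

0.259/0.0391 = 6.624
R_total = 0.13 + 6.624 + 0.162 + 0.033 = 6.949 m²·K/W
Q = 225 × 42 / 6.949 = 1360 W
E = 1360 W × 2010 h / 1000 = 2733 kWh

2730 kWh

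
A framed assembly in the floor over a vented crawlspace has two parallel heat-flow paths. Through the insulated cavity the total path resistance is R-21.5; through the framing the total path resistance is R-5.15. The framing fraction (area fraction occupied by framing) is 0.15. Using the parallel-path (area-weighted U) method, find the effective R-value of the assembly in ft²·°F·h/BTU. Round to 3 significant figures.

14.6 ft²·°F·h/BTU

U_eff = 0.85/21.5 + 0.15/5.15 = 0.03953 + 0.02913 = 0.06866
R_eff = 1/U_eff = 14.56 ft²·°F·h/BTU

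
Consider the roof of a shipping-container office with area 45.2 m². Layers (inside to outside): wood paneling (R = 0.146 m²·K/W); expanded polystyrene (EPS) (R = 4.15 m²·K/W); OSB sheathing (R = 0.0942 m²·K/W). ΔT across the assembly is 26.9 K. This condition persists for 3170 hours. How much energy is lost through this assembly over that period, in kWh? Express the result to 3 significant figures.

878 kWh

R_total = 0.146 + 4.15 + 0.0942 = 4.39 m²·K/W
Q = 45.2 × 26.9 / 4.39 = 277 W
E = 277 W × 3170 h / 1000 = 877.9 kWh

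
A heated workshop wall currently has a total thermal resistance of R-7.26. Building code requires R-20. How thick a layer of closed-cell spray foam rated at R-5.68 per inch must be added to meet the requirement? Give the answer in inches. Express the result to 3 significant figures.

2.24 in

ΔR = 20 − 7.26 = 12.74 ft²·°F·h/BTU
L = ΔR / (R/in) = 12.74/5.68 = 2.243 in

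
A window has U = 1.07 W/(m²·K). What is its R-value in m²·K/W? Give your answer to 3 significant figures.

0.935 m²·K/W

R = 1/U = 1/1.07 = 0.9346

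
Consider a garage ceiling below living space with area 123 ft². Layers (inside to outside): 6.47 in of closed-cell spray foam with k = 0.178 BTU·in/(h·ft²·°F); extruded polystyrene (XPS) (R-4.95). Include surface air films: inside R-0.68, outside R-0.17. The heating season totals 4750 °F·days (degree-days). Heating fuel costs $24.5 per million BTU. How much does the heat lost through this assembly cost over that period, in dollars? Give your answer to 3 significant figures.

8.15 dollars

6.47/0.178 = 36.35
R_total = 0.68 + 36.35 + 4.95 + 0.17 = 42.15 ft²·°F·h/BTU
E = A × HDD × 24 / R = 123 × 4750 × 24 / 42.15 = 332700 BTU
Cost = 332700/10⁶ × 24.5 = $8.151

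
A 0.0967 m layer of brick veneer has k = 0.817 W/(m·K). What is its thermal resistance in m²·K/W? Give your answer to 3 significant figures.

0.118 m²·K/W

R = L/k = 0.0967/0.817 = 0.1184 m²·K/W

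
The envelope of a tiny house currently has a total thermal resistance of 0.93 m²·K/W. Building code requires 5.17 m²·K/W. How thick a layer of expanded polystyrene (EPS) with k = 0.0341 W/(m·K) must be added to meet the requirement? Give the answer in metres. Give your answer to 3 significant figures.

ΔR = 5.17 − 0.93 = 4.24 m²·K/W
L = ΔR × k = 4.24 × 0.0341 = 0.1446 m

0.145 m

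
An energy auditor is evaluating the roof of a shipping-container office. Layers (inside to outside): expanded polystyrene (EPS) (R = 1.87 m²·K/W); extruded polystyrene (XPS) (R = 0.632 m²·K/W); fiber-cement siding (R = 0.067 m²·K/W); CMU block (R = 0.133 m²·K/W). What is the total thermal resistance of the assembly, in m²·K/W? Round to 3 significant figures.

2.70 m²·K/W

R_total = 1.87 + 0.632 + 0.067 + 0.133 = 2.702 m²·K/W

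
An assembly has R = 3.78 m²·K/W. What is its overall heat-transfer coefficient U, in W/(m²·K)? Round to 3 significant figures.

0.265 W/(m²·K)

U = 1/R = 1/3.78 = 0.2646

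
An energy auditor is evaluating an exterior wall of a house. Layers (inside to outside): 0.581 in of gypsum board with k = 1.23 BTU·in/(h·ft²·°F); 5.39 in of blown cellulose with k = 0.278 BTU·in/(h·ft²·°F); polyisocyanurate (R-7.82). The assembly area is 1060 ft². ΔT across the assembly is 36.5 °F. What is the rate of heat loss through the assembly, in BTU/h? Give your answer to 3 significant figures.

0.581/1.23 = 0.4724
5.39/0.278 = 19.39
R_total = 0.4724 + 19.39 + 7.82 = 27.68 ft²·°F·h/BTU
Q = A·ΔT/R = 1060 × 36.5 / 27.68 = 1398 BTU/h

1400 BTU/h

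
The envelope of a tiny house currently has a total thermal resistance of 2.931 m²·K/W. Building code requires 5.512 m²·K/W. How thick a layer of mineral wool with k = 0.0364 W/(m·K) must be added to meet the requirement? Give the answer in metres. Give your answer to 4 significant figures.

ΔR = 5.512 − 2.931 = 2.581 m²·K/W
L = ΔR × k = 2.581 × 0.0364 = 0.093948 m

0.09395 m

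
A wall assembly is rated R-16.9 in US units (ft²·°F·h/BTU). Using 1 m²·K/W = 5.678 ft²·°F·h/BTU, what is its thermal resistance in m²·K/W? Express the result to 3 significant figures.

R_SI = 16.9/5.678 = 2.976

2.98 m²·K/W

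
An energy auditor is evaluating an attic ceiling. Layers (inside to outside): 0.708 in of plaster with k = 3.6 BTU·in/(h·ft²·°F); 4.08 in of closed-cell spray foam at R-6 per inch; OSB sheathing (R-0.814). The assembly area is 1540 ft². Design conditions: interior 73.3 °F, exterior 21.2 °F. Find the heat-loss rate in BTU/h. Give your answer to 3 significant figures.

3150 BTU/h

0.708/3.6 = 0.1967
4.08 × 6 = 24.48
R_total = 0.1967 + 24.48 + 0.814 = 25.49 ft²·°F·h/BTU
Q = A·ΔT/R = 1540 × (73.3 − 21.2) / 25.49 = 3148 BTU/h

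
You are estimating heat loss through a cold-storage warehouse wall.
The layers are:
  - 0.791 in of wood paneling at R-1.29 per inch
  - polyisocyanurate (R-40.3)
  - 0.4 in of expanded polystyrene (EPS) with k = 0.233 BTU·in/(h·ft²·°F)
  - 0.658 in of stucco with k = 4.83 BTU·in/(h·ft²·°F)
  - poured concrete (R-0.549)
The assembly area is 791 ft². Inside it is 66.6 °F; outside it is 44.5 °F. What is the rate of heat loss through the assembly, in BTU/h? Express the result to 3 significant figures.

400 BTU/h

0.791 × 1.29 = 1.02
0.4/0.233 = 1.717
0.658/4.83 = 0.1362
R_total = 1.02 + 40.3 + 1.717 + 0.1362 + 0.549 = 43.72 ft²·°F·h/BTU
Q = A·ΔT/R = 791 × (66.6 − 44.5) / 43.72 = 399.8 BTU/h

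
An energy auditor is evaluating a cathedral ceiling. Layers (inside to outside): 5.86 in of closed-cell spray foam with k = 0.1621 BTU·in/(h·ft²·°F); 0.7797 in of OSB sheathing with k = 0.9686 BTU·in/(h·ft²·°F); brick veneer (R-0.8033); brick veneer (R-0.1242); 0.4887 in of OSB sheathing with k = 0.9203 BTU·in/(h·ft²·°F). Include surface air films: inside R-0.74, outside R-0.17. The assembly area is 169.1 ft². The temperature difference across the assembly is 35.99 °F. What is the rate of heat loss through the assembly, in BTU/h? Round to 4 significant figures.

5.86/0.1621 = 36.151
0.7797/0.9686 = 0.80498
0.4887/0.9203 = 0.53102
R_total = 0.74 + 36.151 + 0.80498 + 0.8033 + 0.1242 + 0.53102 + 0.17 = 39.324 ft²·°F·h/BTU
Q = A·ΔT/R = 169.1 × 35.99 / 39.324 = 154.76 BTU/h

154.8 BTU/h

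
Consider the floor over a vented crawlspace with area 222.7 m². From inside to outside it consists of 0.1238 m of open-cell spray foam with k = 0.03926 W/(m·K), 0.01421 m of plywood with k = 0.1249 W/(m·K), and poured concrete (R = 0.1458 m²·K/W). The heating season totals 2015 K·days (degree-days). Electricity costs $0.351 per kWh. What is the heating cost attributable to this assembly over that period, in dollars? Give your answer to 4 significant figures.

0.1238/0.03926 = 3.1533
0.01421/0.1249 = 0.11377
R_total = 3.1533 + 0.11377 + 0.1458 = 3.4129 m²·K/W
E = A × HDD × 24 / R / 1000 = 222.7 × 2015 × 24 / 3.4129 / 1000 = 3155.6 kWh
Cost = 3155.6 × 0.351 = $1107.6

1108 dollars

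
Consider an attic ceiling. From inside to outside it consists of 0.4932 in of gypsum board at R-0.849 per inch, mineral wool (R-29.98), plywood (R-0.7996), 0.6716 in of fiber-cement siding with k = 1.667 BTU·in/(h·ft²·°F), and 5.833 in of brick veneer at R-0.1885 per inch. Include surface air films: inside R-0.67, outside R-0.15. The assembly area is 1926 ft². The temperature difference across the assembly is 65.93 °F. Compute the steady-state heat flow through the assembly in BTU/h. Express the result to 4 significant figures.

3788 BTU/h

0.4932 × 0.849 = 0.41873
0.6716/1.667 = 0.40288
5.833 × 0.1885 = 1.0995
R_total = 0.67 + 0.41873 + 29.98 + 0.7996 + 0.40288 + 1.0995 + 0.15 = 33.521 ft²·°F·h/BTU
Q = A·ΔT/R = 1926 × 65.93 / 33.521 = 3788.1 BTU/h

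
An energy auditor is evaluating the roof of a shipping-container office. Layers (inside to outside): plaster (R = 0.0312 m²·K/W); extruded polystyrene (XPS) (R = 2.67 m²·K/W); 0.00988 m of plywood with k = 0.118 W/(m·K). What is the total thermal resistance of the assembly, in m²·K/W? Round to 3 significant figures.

2.78 m²·K/W

0.00988/0.118 = 0.08373
R_total = 0.0312 + 2.67 + 0.08373 = 2.785 m²·K/W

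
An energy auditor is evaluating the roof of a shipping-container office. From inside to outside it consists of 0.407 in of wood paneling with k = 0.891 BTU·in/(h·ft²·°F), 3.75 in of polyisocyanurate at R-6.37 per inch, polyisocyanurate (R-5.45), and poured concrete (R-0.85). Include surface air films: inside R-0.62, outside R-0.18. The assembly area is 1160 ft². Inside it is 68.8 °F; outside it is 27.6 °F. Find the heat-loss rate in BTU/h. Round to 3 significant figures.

1520 BTU/h

0.407/0.891 = 0.4568
3.75 × 6.37 = 23.89
R_total = 0.62 + 0.4568 + 23.89 + 5.45 + 0.85 + 0.18 = 31.44 ft²·°F·h/BTU
Q = A·ΔT/R = 1160 × (68.8 − 27.6) / 31.44 = 1520 BTU/h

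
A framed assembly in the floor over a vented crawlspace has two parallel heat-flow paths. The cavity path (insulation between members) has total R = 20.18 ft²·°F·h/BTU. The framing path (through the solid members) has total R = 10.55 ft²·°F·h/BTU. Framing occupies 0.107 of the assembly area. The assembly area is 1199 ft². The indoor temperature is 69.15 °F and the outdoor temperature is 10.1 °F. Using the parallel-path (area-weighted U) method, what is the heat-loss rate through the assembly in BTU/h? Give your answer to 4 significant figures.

3851 BTU/h

U_eff = 0.893/20.18 + 0.107/10.55 = 0.044252 + 0.010142 = 0.054394
R_eff = 1/U_eff = 18.384 ft²·°F·h/BTU
Q = 1199 × (69.15 − 10.1) / 18.384 = 3851.1 BTU/h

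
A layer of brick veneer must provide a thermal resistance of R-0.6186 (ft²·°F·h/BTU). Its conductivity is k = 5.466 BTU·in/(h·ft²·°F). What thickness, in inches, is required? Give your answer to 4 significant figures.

3.381 in

L = R × k = 0.6186 × 5.466 = 3.3813 in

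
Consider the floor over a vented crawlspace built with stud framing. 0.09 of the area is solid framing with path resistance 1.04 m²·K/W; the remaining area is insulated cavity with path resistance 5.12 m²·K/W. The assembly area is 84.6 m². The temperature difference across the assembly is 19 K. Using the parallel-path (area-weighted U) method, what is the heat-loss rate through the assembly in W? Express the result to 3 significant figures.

425 W

U_eff = 0.91/5.12 + 0.09/1.04 = 0.1777 + 0.08654 = 0.2643
R_eff = 1/U_eff = 3.784 m²·K/W
Q = 84.6 × 19 / 3.784 = 424.8 W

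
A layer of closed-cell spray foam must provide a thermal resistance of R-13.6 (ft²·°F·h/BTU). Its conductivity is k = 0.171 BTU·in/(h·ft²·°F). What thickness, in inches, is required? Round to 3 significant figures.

2.33 in

L = R × k = 13.6 × 0.171 = 2.326 in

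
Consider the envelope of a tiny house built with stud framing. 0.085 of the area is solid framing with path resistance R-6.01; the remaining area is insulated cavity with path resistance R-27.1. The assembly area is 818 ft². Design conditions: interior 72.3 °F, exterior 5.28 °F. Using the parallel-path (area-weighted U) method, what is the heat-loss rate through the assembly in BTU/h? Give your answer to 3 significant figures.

U_eff = 0.915/27.1 + 0.085/6.01 = 0.03376 + 0.01414 = 0.04791
R_eff = 1/U_eff = 20.87 ft²·°F·h/BTU
Q = 818 × (72.3 − 5.28) / 20.87 = 2626 BTU/h

2630 BTU/h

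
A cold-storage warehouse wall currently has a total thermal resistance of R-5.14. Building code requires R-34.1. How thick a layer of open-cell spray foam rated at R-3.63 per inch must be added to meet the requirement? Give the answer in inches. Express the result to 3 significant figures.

ΔR = 34.1 − 5.14 = 28.96 ft²·°F·h/BTU
L = ΔR / (R/in) = 28.96/3.63 = 7.978 in

7.98 in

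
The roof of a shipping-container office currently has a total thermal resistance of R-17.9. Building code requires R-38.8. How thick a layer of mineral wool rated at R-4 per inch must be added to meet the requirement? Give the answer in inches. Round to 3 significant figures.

ΔR = 38.8 − 17.9 = 20.9 ft²·°F·h/BTU
L = ΔR / (R/in) = 20.9/4 = 5.225 in

5.22 in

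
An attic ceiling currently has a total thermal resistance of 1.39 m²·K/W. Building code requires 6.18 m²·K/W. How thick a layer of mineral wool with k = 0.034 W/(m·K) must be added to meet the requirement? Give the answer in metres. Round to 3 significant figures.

ΔR = 6.18 − 1.39 = 4.79 m²·K/W
L = ΔR × k = 4.79 × 0.034 = 0.1629 m

0.163 m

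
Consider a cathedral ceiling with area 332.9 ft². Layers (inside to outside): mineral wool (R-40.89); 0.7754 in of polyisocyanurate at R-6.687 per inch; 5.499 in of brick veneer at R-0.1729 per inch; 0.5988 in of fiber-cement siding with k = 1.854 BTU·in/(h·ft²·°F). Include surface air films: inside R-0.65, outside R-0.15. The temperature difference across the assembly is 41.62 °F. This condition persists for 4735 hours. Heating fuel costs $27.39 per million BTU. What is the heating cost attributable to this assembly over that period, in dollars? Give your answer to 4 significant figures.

0.7754 × 6.687 = 5.1851
5.499 × 0.1729 = 0.95078
0.5988/1.854 = 0.32298
R_total = 0.65 + 40.89 + 5.1851 + 0.95078 + 0.32298 + 0.15 = 48.149 ft²·°F·h/BTU
Q = 332.9 × 41.62 / 48.149 = 287.76 BTU/h
E = 287.76 × 4735 = 1362500 BTU
Cost = 1362500/10⁶ × 27.39 = $37.32

37.32 dollars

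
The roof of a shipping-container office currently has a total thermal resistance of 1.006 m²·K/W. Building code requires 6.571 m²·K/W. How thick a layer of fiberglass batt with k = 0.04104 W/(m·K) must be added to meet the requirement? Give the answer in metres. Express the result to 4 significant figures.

ΔR = 6.571 − 1.006 = 5.565 m²·K/W
L = ΔR × k = 5.565 × 0.04104 = 0.22839 m

0.2284 m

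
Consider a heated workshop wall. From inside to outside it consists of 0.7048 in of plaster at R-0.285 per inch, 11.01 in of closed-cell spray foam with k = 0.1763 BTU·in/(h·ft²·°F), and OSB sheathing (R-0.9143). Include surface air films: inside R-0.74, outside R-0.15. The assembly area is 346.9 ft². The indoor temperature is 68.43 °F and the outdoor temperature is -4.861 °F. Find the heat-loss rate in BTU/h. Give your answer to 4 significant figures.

394.5 BTU/h

0.7048 × 0.285 = 0.20087
11.01/0.1763 = 62.45
R_total = 0.74 + 0.20087 + 62.45 + 0.9143 + 0.15 = 64.456 ft²·°F·h/BTU
Q = A·ΔT/R = 346.9 × (68.43 − (-4.861)) / 64.456 = 394.45 BTU/h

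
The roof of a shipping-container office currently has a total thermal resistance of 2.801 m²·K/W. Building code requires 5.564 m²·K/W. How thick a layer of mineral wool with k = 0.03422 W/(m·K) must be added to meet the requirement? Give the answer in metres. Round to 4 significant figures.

0.09455 m

ΔR = 5.564 − 2.801 = 2.763 m²·K/W
L = ΔR × k = 2.763 × 0.03422 = 0.09455 m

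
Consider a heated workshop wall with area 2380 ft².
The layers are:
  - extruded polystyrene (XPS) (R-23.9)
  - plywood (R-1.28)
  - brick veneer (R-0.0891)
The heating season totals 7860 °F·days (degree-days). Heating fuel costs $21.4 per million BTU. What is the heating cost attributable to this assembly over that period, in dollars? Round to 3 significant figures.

380 dollars

R_total = 23.9 + 1.28 + 0.0891 = 25.27 ft²·°F·h/BTU
E = A × HDD × 24 / R = 2380 × 7860 × 24 / 25.27 = 17770000 BTU
Cost = 17770000/10⁶ × 21.4 = $380.2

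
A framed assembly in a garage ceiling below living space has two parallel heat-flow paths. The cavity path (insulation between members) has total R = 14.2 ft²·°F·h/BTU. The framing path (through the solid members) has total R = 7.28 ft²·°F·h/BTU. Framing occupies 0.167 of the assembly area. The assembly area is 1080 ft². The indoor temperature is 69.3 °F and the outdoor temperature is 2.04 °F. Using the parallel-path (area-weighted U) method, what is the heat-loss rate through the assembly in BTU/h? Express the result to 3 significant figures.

U_eff = 0.833/14.2 + 0.167/7.28 = 0.05866 + 0.02294 = 0.0816
R_eff = 1/U_eff = 12.25 ft²·°F·h/BTU
Q = 1080 × (69.3 − 2.04) / 12.25 = 5928 BTU/h

5930 BTU/h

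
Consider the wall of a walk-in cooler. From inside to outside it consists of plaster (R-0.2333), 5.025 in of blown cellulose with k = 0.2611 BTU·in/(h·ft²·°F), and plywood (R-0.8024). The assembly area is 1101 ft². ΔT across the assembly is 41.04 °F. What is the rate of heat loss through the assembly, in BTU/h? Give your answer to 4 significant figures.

2228 BTU/h

5.025/0.2611 = 19.245
R_total = 0.2333 + 19.245 + 0.8024 = 20.281 ft²·°F·h/BTU
Q = A·ΔT/R = 1101 × 41.04 / 20.281 = 2227.9 BTU/h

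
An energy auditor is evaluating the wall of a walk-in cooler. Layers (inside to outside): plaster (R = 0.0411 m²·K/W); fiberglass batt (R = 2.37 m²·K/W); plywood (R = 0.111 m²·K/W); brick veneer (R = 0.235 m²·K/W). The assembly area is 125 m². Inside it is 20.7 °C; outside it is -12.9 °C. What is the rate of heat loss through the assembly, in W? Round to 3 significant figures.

R_total = 0.0411 + 2.37 + 0.111 + 0.235 = 2.757 m²·K/W
Q = A·ΔT/R = 125 × (20.7 − (-12.9)) / 2.757 = 1523 W

1520 W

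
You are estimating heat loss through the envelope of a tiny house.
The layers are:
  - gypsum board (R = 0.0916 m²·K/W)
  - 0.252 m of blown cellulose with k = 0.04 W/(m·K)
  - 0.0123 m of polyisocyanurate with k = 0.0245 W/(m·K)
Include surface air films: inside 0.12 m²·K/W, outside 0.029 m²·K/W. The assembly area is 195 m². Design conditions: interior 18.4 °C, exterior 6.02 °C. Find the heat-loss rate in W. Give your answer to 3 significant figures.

0.252/0.04 = 6.3
0.0123/0.0245 = 0.502
R_total = 0.12 + 0.0916 + 6.3 + 0.502 + 0.029 = 7.043 m²·K/W
Q = A·ΔT/R = 195 × (18.4 − 6.02) / 7.043 = 342.8 W

343 W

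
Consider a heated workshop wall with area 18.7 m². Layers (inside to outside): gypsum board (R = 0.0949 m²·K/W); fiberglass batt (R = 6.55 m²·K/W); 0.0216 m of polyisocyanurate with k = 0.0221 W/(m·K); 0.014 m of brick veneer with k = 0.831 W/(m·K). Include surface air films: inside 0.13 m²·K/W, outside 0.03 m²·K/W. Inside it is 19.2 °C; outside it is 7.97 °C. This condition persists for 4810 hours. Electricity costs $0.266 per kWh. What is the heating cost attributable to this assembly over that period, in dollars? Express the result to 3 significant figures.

34.5 dollars

0.0216/0.0221 = 0.9774
0.014/0.831 = 0.01685
R_total = 0.13 + 0.0949 + 6.55 + 0.9774 + 0.01685 + 0.03 = 7.799 m²·K/W
Q = 18.7 × (19.2 − 7.97) / 7.799 = 26.93 W
E = 26.93 W × 4810 h / 1000 = 129.5 kWh
Cost = 129.5 × 0.266 = $34.45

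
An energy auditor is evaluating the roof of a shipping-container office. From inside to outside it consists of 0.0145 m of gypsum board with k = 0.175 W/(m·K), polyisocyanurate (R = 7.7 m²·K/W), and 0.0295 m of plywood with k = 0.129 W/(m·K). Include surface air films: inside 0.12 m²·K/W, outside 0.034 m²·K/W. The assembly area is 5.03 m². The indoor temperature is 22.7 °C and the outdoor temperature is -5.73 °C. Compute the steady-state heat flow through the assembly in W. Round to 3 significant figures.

17.5 W

0.0145/0.175 = 0.08286
0.0295/0.129 = 0.2287
R_total = 0.12 + 0.08286 + 7.7 + 0.2287 + 0.034 = 8.166 m²·K/W
Q = A·ΔT/R = 5.03 × (22.7 − (-5.73)) / 8.166 = 17.51 W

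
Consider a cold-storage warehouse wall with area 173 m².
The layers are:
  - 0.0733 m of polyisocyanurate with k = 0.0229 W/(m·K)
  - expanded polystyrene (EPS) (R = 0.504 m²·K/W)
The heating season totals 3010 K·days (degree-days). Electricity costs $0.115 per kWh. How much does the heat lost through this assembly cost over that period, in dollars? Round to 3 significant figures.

388 dollars

0.0733/0.0229 = 3.201
R_total = 3.201 + 0.504 = 3.705 m²·K/W
E = A × HDD × 24 / R / 1000 = 173 × 3010 × 24 / 3.705 / 1000 = 3373 kWh
Cost = 3373 × 0.115 = $387.9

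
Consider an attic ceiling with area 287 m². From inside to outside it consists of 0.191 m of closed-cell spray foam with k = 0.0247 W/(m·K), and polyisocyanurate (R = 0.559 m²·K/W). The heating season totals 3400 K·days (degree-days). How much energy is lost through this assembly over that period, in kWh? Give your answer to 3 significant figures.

0.191/0.0247 = 7.733
R_total = 7.733 + 0.559 = 8.292 m²·K/W
E = A × HDD × 24 / R / 1000 = 287 × 3400 × 24 / 8.292 / 1000 = 2824 kWh

2820 kWh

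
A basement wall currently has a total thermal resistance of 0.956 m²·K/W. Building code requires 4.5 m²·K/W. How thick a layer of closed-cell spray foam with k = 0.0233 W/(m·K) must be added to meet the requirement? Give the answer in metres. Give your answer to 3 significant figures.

ΔR = 4.5 − 0.956 = 3.544 m²·K/W
L = ΔR × k = 3.544 × 0.0233 = 0.08258 m

0.0826 m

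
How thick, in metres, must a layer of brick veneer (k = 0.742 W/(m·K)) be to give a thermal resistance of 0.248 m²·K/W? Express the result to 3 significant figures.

L = R·k = 0.248 × 0.742 = 0.184 m

0.184 m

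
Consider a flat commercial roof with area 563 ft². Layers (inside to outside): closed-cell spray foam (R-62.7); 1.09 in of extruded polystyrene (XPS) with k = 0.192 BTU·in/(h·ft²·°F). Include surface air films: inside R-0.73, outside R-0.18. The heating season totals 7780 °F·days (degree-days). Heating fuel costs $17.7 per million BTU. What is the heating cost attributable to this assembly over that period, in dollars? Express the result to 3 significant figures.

1.09/0.192 = 5.677
R_total = 0.73 + 62.7 + 5.677 + 0.18 = 69.29 ft²·°F·h/BTU
E = A × HDD × 24 / R = 563 × 7780 × 24 / 69.29 = 1517000 BTU
Cost = 1517000/10⁶ × 17.7 = $26.85

26.9 dollars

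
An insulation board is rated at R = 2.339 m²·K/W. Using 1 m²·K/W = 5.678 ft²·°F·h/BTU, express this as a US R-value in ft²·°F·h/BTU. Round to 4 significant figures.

R_US = 2.339 × 5.678 = 13.281

13.28 ft²·°F·h/BTU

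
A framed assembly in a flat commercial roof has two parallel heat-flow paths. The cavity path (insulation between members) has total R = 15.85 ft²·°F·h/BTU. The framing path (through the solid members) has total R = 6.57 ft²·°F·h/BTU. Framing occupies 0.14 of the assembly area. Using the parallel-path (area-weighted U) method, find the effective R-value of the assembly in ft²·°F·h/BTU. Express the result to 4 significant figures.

U_eff = 0.86/15.85 + 0.14/6.57 = 0.054259 + 0.021309 = 0.075568
R_eff = 1/U_eff = 13.233 ft²·°F·h/BTU

13.23 ft²·°F·h/BTU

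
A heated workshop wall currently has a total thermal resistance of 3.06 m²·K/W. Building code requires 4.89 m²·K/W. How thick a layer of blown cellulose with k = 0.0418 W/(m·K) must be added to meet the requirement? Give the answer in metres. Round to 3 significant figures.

0.0765 m

ΔR = 4.89 − 3.06 = 1.83 m²·K/W
L = ΔR × k = 1.83 × 0.0418 = 0.07649 m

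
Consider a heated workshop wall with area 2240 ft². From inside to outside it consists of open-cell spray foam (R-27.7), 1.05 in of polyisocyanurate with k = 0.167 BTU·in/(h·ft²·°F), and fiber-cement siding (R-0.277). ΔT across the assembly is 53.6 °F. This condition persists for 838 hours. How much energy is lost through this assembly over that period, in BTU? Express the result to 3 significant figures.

1.05/0.167 = 6.287
R_total = 27.7 + 6.287 + 0.277 = 34.26 ft²·°F·h/BTU
Q = 2240 × 53.6 / 34.26 = 3504 BTU/h
E = 3504 × 838 = 2936000 BTU

2940000 BTU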